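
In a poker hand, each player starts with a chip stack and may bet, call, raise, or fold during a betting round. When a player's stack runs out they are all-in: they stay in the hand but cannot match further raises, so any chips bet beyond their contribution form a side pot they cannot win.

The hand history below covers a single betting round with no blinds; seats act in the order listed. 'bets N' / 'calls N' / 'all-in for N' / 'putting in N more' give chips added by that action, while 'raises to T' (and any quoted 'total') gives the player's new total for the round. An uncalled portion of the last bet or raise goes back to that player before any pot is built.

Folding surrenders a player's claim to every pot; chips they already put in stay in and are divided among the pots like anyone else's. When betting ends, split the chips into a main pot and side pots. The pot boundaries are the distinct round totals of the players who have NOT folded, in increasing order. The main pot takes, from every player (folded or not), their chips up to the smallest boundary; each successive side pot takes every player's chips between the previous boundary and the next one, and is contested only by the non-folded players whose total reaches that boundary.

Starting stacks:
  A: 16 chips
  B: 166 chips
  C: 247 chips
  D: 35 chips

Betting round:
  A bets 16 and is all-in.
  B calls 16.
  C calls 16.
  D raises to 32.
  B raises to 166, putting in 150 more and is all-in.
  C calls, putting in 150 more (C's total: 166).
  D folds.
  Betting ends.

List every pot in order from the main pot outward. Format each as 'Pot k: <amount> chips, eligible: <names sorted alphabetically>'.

Pot 1: 64 chips, eligible: A, B, C
Pot 2: 316 chips, eligible: B, C

Derivation:
Contributions: A=16, B=166, C=166, D=32
Folded: D
Pot levels (distinct totals of non-folded players): 16, 166
Layer 1-16: 16 each from A, B, C, D = 16*4 = 64 chips; eligible A, B, C
Layer 17-166: B 150 + C 150 + D 16 = 316 chips; eligible B, C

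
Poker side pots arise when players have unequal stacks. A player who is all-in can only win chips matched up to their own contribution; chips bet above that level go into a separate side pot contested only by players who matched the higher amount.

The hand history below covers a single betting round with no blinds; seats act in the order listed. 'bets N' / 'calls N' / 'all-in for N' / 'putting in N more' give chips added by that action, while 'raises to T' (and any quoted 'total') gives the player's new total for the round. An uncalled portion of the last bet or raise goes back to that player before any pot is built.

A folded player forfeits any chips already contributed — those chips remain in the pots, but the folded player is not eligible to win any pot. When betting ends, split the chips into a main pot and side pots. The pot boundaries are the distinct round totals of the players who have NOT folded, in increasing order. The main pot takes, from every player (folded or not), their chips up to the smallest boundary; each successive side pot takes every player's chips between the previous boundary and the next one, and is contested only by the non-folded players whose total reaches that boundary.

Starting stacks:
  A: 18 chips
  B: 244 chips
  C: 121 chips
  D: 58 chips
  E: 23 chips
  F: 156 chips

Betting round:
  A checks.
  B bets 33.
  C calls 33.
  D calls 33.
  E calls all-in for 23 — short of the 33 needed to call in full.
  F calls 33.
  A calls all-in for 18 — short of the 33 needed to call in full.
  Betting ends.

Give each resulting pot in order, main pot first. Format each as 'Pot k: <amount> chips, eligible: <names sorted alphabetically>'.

Pot 1: 108 chips, eligible: A, B, C, D, E, F
Pot 2: 25 chips, eligible: B, C, D, E, F
Pot 3: 40 chips, eligible: B, C, D, F

Derivation:
Contributions: A=18, B=33, C=33, D=33, E=23, F=33
Pot levels (distinct totals of non-folded players): 18, 23, 33
Layer 1-18: 18 each from A, B, C, D, E, F = 18*6 = 108 chips; eligible A, B, C, D, E, F
Layer 19-23: 5 each from B, C, D, E, F = 5*5 = 25 chips; eligible B, C, D, E, F
Layer 24-33: 10 each from B, C, D, F = 10*4 = 40 chips; eligible B, C, D, F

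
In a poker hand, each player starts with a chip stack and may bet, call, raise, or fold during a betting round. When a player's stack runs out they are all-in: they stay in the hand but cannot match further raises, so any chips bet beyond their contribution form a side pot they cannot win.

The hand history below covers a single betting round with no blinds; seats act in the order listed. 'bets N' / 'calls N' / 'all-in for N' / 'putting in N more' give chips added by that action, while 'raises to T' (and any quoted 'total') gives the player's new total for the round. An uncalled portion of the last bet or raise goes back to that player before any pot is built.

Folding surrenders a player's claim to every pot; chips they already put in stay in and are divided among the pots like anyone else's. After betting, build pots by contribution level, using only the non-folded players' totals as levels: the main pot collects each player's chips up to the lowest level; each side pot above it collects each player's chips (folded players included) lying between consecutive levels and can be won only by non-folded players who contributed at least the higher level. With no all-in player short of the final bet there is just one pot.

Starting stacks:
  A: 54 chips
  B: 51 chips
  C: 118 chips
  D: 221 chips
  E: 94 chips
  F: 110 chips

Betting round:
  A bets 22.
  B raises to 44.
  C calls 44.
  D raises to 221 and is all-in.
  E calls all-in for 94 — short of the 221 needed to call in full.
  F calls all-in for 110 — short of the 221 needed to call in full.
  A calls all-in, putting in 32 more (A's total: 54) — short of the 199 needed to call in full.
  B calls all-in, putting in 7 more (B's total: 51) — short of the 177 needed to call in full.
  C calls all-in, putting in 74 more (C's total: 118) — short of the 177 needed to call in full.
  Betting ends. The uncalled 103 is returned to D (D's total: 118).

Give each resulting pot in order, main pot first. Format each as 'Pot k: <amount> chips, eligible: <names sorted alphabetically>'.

Contributions (after 103 returned to D): A=54, B=51, C=118, D=118, E=94, F=110
Pot levels (distinct totals of non-folded players): 51, 54, 94, 110, 118
Layer 1-51: 51 each from A, B, C, D, E, F = 51*6 = 306 chips; eligible A, B, C, D, E, F
Layer 52-54: 3 each from A, C, D, E, F = 3*5 = 15 chips; eligible A, C, D, E, F
Layer 55-94: 40 each from C, D, E, F = 40*4 = 160 chips; eligible C, D, E, F
Layer 95-110: 16 each from C, D, F = 16*3 = 48 chips; eligible C, D, F
Layer 111-118: 8 each from C, D = 8*2 = 16 chips; eligible C, D

Pot 1: 306 chips, eligible: A, B, C, D, E, F
Pot 2: 15 chips, eligible: A, C, D, E, F
Pot 3: 160 chips, eligible: C, D, E, F
Pot 4: 48 chips, eligible: C, D, F
Pot 5: 16 chips, eligible: C, D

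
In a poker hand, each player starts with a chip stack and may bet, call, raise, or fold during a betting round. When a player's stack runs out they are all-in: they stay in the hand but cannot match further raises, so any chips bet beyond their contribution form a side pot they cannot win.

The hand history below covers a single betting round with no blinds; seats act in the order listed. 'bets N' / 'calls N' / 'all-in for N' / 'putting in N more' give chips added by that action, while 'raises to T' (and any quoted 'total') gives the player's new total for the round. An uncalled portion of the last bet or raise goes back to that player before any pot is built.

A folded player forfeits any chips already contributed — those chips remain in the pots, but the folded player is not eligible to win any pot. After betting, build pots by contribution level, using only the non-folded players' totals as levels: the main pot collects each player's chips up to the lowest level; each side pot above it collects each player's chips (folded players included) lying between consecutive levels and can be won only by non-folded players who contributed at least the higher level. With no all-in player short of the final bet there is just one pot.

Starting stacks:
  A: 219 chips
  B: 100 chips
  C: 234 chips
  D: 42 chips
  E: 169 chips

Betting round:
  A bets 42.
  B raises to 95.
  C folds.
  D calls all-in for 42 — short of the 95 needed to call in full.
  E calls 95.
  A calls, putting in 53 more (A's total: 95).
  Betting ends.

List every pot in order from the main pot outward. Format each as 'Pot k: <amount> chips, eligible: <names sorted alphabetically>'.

Contributions: A=95, B=95, D=42, E=95
Folded: C
Pot levels (distinct totals of non-folded players): 42, 95
Layer 1-42: 42 each from A, B, D, E = 42*4 = 168 chips; eligible A, B, D, E
Layer 43-95: 53 each from A, B, E = 53*3 = 159 chips; eligible A, B, E

Pot 1: 168 chips, eligible: A, B, D, E
Pot 2: 159 chips, eligible: A, B, E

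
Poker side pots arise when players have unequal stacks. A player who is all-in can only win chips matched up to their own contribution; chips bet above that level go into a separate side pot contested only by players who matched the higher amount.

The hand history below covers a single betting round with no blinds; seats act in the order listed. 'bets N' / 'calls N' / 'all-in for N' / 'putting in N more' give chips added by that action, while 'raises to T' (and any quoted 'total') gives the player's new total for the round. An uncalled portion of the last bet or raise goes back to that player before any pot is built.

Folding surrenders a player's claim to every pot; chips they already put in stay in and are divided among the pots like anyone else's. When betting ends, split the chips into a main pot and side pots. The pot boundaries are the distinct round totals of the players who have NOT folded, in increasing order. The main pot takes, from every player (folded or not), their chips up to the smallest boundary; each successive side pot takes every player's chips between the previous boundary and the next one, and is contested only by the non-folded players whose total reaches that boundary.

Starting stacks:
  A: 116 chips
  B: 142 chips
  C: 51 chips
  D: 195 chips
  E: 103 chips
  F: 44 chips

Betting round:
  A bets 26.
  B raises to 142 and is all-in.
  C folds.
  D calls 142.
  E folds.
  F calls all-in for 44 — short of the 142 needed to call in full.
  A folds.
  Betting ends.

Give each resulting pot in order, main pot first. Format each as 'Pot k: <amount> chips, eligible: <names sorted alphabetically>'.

Pot 1: 158 chips, eligible: B, D, F
Pot 2: 196 chips, eligible: B, D

Derivation:
Contributions: A=26, B=142, D=142, F=44
Folded: A, C, E
Pot levels (distinct totals of non-folded players): 44, 142
Layer 1-44: A 26 + B 44 + D 44 + F 44 = 158 chips; eligible B, D, F
Layer 45-142: 98 each from B, D = 98*2 = 196 chips; eligible B, D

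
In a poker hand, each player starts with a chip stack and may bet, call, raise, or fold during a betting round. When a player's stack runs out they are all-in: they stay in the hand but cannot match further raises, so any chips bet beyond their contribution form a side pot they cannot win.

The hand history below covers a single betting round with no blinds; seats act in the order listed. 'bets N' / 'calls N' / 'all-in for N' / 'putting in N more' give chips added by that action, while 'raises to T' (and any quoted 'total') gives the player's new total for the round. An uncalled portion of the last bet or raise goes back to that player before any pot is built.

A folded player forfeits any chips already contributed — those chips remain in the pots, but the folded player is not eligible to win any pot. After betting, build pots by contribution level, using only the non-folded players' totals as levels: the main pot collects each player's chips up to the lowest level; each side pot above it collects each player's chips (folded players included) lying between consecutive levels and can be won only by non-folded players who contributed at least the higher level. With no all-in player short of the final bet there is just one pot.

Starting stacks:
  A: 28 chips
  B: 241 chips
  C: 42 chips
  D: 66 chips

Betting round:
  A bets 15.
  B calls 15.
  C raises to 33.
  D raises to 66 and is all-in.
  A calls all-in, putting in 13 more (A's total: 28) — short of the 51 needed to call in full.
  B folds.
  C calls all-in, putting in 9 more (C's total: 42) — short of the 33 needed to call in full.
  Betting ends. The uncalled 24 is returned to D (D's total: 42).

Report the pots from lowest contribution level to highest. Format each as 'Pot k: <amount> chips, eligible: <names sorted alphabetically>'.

Pot 1: 99 chips, eligible: A, C, D
Pot 2: 28 chips, eligible: C, D

Derivation:
Contributions (after 24 returned to D): A=28, B=15, C=42, D=42
Folded: B
Pot levels (distinct totals of non-folded players): 28, 42
Layer 1-28: A 28 + B 15 + C 28 + D 28 = 99 chips; eligible A, C, D
Layer 29-42: 14 each from C, D = 14*2 = 28 chips; eligible C, D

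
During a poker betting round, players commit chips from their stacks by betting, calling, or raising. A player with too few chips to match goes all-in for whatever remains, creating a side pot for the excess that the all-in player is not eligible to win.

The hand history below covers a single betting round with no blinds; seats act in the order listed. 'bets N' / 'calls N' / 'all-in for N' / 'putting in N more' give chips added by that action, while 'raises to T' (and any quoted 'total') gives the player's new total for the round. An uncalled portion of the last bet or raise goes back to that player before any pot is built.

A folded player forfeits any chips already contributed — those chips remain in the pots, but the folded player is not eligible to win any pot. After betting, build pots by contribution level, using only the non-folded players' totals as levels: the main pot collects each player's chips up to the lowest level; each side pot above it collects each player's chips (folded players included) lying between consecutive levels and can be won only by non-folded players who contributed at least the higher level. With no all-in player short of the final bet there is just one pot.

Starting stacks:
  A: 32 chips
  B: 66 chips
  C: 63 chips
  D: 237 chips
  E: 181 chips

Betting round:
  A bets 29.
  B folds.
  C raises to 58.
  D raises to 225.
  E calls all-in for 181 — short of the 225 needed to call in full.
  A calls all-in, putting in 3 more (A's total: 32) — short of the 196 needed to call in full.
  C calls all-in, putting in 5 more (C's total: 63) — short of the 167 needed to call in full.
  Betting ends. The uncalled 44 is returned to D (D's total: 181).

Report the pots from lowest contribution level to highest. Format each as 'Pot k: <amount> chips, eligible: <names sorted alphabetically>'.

Pot 1: 128 chips, eligible: A, C, D, E
Pot 2: 93 chips, eligible: C, D, E
Pot 3: 236 chips, eligible: D, E

Derivation:
Contributions (after 44 returned to D): A=32, C=63, D=181, E=181
Folded: B
Pot levels (distinct totals of non-folded players): 32, 63, 181
Layer 1-32: 32 each from A, C, D, E = 32*4 = 128 chips; eligible A, C, D, E
Layer 33-63: 31 each from C, D, E = 31*3 = 93 chips; eligible C, D, E
Layer 64-181: 118 each from D, E = 118*2 = 236 chips; eligible D, E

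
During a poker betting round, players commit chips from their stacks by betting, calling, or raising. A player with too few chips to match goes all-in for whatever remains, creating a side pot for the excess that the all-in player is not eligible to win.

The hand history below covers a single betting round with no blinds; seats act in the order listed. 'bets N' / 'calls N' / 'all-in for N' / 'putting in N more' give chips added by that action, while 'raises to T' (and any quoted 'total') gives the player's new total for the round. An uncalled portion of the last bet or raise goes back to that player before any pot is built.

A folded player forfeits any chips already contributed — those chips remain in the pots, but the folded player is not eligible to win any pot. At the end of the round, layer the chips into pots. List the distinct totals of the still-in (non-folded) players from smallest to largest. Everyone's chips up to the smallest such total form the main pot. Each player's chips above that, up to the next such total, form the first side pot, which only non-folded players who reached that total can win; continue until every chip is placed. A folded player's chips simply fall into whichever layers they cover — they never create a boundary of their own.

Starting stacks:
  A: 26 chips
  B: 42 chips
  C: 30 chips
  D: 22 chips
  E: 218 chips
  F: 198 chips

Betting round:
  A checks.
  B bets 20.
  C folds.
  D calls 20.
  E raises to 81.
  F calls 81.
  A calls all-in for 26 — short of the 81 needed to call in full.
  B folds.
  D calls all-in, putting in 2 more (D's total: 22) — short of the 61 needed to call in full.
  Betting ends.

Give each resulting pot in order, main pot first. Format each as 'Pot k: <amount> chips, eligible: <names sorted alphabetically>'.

Contributions: A=26, B=20, D=22, E=81, F=81
Folded: B, C
Pot levels (distinct totals of non-folded players): 22, 26, 81
Layer 1-22: A 22 + B 20 + D 22 + E 22 + F 22 = 108 chips; eligible A, D, E, F
Layer 23-26: 4 each from A, E, F = 4*3 = 12 chips; eligible A, E, F
Layer 27-81: 55 each from E, F = 55*2 = 110 chips; eligible E, F

Pot 1: 108 chips, eligible: A, D, E, F
Pot 2: 12 chips, eligible: A, E, F
Pot 3: 110 chips, eligible: E, F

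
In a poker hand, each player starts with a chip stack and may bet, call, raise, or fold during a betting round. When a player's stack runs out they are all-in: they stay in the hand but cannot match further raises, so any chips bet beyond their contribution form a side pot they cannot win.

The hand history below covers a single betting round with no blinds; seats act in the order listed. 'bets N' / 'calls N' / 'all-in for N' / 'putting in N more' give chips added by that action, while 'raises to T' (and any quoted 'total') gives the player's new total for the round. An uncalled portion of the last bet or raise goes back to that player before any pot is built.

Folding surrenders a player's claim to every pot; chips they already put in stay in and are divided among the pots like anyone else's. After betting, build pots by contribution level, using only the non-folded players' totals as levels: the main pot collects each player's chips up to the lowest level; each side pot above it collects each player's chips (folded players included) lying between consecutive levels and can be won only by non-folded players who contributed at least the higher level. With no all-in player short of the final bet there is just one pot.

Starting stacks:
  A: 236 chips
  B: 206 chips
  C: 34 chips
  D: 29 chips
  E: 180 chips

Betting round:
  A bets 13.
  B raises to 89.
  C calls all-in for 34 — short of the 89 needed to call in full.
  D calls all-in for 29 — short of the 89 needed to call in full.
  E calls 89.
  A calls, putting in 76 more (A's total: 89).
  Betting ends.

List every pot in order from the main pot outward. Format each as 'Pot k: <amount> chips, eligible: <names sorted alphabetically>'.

Pot 1: 145 chips, eligible: A, B, C, D, E
Pot 2: 20 chips, eligible: A, B, C, E
Pot 3: 165 chips, eligible: A, B, E

Derivation:
Contributions: A=89, B=89, C=34, D=29, E=89
Pot levels (distinct totals of non-folded players): 29, 34, 89
Layer 1-29: 29 each from A, B, C, D, E = 29*5 = 145 chips; eligible A, B, C, D, E
Layer 30-34: 5 each from A, B, C, E = 5*4 = 20 chips; eligible A, B, C, E
Layer 35-89: 55 each from A, B, E = 55*3 = 165 chips; eligible A, B, E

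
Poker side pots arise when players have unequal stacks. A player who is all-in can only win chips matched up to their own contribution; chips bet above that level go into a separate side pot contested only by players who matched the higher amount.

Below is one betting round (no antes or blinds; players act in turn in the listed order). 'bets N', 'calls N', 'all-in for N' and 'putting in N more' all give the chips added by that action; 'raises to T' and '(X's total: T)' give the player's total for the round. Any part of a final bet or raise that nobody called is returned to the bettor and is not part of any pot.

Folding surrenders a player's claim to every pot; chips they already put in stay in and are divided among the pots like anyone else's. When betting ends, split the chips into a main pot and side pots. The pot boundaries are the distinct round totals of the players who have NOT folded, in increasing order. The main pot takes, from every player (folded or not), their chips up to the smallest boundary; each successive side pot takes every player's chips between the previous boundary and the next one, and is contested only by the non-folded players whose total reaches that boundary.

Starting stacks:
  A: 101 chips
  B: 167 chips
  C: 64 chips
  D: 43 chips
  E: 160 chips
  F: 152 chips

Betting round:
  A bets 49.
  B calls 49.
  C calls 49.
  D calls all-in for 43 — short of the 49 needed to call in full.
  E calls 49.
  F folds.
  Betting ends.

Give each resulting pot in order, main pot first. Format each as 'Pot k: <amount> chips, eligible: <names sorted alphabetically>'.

Pot 1: 215 chips, eligible: A, B, C, D, E
Pot 2: 24 chips, eligible: A, B, C, E

Derivation:
Contributions: A=49, B=49, C=49, D=43, E=49
Folded: F
Pot levels (distinct totals of non-folded players): 43, 49
Layer 1-43: 43 each from A, B, C, D, E = 43*5 = 215 chips; eligible A, B, C, D, E
Layer 44-49: 6 each from A, B, C, E = 6*4 = 24 chips; eligible A, B, C, E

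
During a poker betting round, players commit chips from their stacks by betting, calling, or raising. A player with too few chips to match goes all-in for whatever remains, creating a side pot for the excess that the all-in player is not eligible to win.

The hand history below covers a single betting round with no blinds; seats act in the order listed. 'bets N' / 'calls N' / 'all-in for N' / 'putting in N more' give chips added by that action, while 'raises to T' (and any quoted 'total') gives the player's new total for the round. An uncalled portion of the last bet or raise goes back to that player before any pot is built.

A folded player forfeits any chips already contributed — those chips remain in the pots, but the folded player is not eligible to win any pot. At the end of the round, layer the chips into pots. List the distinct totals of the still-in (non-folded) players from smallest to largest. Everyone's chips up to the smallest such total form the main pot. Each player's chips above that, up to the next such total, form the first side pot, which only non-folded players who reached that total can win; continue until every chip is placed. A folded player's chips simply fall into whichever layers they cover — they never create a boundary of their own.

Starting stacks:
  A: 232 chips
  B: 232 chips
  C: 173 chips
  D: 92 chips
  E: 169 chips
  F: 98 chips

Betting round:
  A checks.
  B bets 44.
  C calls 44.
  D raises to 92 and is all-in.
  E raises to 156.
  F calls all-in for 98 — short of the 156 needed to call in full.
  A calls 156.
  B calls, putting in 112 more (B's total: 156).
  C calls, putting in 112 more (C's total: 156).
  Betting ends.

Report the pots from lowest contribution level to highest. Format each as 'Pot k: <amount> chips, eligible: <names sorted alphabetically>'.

Contributions: A=156, B=156, C=156, D=92, E=156, F=98
Pot levels (distinct totals of non-folded players): 92, 98, 156
Layer 1-92: 92 each from A, B, C, D, E, F = 92*6 = 552 chips; eligible A, B, C, D, E, F
Layer 93-98: 6 each from A, B, C, E, F = 6*5 = 30 chips; eligible A, B, C, E, F
Layer 99-156: 58 each from A, B, C, E = 58*4 = 232 chips; eligible A, B, C, E

Pot 1: 552 chips, eligible: A, B, C, D, E, F
Pot 2: 30 chips, eligible: A, B, C, E, F
Pot 3: 232 chips, eligible: A, B, C, E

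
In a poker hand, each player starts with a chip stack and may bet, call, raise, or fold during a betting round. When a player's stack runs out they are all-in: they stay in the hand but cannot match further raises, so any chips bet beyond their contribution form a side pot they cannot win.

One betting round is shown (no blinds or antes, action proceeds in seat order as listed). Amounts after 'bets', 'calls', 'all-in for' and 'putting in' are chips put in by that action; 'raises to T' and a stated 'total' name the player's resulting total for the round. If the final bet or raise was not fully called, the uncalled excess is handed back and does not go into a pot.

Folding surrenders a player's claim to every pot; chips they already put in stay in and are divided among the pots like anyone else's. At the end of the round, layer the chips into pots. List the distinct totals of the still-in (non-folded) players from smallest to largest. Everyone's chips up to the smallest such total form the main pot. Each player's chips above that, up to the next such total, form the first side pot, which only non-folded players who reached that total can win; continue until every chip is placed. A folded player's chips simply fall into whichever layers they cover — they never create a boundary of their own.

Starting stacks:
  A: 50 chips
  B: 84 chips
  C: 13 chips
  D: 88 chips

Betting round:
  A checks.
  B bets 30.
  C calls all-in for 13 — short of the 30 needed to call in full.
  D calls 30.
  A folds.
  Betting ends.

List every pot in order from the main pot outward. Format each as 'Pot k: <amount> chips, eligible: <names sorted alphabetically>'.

Contributions: B=30, C=13, D=30
Folded: A
Pot levels (distinct totals of non-folded players): 13, 30
Layer 1-13: 13 each from B, C, D = 13*3 = 39 chips; eligible B, C, D
Layer 14-30: 17 each from B, D = 17*2 = 34 chips; eligible B, D

Pot 1: 39 chips, eligible: B, C, D
Pot 2: 34 chips, eligible: B, D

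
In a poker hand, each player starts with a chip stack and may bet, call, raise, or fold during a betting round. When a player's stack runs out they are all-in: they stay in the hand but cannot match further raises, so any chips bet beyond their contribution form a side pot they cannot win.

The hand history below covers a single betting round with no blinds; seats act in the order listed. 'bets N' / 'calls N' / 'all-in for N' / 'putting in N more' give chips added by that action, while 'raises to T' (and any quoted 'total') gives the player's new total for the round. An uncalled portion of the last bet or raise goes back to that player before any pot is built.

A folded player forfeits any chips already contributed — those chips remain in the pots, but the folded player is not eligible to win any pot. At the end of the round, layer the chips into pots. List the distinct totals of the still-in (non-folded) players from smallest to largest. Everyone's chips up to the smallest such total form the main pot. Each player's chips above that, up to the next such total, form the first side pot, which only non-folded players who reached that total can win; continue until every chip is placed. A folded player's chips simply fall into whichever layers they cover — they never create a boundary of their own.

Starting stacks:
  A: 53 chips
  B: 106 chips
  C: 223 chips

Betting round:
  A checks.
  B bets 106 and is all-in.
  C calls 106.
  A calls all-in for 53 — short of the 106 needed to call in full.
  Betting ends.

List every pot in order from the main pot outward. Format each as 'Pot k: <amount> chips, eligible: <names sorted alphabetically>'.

Contributions: A=53, B=106, C=106
Pot levels (distinct totals of non-folded players): 53, 106
Layer 1-53: 53 each from A, B, C = 53*3 = 159 chips; eligible A, B, C
Layer 54-106: 53 each from B, C = 53*2 = 106 chips; eligible B, C

Pot 1: 159 chips, eligible: A, B, C
Pot 2: 106 chips, eligible: B, C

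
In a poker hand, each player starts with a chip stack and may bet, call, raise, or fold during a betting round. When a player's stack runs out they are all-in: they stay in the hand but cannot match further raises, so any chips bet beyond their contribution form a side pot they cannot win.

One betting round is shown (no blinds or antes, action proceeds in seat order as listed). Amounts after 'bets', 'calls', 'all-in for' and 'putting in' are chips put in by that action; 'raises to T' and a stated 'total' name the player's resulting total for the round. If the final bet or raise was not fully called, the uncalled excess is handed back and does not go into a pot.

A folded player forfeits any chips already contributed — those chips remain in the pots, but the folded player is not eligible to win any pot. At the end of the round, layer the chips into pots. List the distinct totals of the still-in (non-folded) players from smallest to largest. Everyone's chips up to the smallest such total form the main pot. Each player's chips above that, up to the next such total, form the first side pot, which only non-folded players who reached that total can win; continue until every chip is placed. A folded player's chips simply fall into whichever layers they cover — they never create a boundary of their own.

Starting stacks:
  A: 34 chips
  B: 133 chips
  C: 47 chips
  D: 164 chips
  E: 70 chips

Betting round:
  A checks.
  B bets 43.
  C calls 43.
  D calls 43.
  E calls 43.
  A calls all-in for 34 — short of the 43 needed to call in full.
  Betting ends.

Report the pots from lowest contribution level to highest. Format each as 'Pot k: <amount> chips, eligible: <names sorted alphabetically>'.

Pot 1: 170 chips, eligible: A, B, C, D, E
Pot 2: 36 chips, eligible: B, C, D, E

Derivation:
Contributions: A=34, B=43, C=43, D=43, E=43
Pot levels (distinct totals of non-folded players): 34, 43
Layer 1-34: 34 each from A, B, C, D, E = 34*5 = 170 chips; eligible A, B, C, D, E
Layer 35-43: 9 each from B, C, D, E = 9*4 = 36 chips; eligible B, C, D, E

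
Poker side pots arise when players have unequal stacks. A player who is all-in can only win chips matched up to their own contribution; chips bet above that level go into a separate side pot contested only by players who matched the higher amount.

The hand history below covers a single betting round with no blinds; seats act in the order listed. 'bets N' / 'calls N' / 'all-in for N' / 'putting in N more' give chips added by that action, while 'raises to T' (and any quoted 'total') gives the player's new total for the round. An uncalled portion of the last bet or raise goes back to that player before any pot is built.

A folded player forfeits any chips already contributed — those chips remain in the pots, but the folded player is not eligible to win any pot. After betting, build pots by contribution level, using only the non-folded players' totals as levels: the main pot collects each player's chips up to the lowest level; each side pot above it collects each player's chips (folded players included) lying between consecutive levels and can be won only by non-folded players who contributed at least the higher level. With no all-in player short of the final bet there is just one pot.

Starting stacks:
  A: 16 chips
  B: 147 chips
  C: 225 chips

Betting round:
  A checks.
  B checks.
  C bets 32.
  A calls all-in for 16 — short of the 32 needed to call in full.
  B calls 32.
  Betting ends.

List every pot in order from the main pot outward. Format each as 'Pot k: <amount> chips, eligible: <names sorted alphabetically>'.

Contributions: A=16, B=32, C=32
Pot levels (distinct totals of non-folded players): 16, 32
Layer 1-16: 16 each from A, B, C = 16*3 = 48 chips; eligible A, B, C
Layer 17-32: 16 each from B, C = 16*2 = 32 chips; eligible B, C

Pot 1: 48 chips, eligible: A, B, C
Pot 2: 32 chips, eligible: B, C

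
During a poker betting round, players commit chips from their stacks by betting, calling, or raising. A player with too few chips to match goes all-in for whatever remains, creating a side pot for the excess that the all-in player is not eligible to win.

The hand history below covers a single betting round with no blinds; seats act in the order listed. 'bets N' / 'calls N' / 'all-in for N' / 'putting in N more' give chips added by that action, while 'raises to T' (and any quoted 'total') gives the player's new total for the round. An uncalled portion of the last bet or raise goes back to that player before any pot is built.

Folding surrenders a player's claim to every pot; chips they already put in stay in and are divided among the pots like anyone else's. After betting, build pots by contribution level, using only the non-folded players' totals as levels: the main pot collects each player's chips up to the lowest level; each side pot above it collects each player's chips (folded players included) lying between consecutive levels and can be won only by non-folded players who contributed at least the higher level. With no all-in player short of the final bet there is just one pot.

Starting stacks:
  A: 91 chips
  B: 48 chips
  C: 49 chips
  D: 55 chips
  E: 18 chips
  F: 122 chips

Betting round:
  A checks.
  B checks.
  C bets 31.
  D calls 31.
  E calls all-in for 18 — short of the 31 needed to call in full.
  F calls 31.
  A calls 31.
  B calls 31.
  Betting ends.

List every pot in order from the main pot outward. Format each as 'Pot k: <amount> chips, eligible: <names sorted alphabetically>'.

Pot 1: 108 chips, eligible: A, B, C, D, E, F
Pot 2: 65 chips, eligible: A, B, C, D, F

Derivation:
Contributions: A=31, B=31, C=31, D=31, E=18, F=31
Pot levels (distinct totals of non-folded players): 18, 31
Layer 1-18: 18 each from A, B, C, D, E, F = 18*6 = 108 chips; eligible A, B, C, D, E, F
Layer 19-31: 13 each from A, B, C, D, F = 13*5 = 65 chips; eligible A, B, C, D, F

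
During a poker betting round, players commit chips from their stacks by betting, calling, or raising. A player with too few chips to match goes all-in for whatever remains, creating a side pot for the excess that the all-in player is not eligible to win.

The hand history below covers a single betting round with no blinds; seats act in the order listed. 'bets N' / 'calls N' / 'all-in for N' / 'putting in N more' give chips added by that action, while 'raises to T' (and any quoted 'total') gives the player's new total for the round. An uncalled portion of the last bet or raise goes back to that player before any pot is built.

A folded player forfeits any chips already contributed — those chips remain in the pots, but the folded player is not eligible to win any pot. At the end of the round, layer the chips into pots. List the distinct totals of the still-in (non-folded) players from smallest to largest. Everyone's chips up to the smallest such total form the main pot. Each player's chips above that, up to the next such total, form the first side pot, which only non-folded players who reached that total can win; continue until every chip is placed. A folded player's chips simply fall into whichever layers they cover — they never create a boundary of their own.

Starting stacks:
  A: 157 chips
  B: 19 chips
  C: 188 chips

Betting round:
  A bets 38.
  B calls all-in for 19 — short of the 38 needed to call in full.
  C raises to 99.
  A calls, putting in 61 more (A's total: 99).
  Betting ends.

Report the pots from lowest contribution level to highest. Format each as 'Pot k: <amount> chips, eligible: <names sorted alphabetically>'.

Pot 1: 57 chips, eligible: A, B, C
Pot 2: 160 chips, eligible: A, C

Derivation:
Contributions: A=99, B=19, C=99
Pot levels (distinct totals of non-folded players): 19, 99
Layer 1-19: 19 each from A, B, C = 19*3 = 57 chips; eligible A, B, C
Layer 20-99: 80 each from A, C = 80*2 = 160 chips; eligible A, C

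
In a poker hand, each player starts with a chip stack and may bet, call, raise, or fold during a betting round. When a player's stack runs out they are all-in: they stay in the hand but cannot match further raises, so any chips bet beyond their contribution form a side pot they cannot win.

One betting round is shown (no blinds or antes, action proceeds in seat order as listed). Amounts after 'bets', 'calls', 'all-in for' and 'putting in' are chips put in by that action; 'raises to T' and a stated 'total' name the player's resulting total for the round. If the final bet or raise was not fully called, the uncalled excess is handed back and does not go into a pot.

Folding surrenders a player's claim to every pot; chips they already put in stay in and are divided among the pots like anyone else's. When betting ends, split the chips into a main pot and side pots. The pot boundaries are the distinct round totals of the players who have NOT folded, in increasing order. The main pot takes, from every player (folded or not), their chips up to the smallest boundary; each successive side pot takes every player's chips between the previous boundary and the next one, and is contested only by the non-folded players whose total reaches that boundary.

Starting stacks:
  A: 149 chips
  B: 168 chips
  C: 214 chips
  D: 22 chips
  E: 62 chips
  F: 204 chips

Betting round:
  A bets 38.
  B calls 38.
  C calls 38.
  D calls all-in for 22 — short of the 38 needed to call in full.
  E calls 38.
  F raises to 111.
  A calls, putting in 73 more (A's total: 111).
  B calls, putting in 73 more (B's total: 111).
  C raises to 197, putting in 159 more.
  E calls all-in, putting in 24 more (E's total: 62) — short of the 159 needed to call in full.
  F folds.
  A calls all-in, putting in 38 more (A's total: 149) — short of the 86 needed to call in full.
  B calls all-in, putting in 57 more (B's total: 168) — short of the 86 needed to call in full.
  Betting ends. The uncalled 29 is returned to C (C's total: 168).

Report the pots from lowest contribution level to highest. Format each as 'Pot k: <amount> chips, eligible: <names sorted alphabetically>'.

Contributions (after 29 returned to C): A=149, B=168, C=168, D=22, E=62, F=111
Folded: F
Pot levels (distinct totals of non-folded players): 22, 62, 149, 168
Layer 1-22: 22 each from A, B, C, D, E, F = 22*6 = 132 chips; eligible A, B, C, D, E
Layer 23-62: 40 each from A, B, C, E, F = 40*5 = 200 chips; eligible A, B, C, E
Layer 63-149: A 87 + B 87 + C 87 + F 49 = 310 chips; eligible A, B, C
Layer 150-168: 19 each from B, C = 19*2 = 38 chips; eligible B, C

Pot 1: 132 chips, eligible: A, B, C, D, E
Pot 2: 200 chips, eligible: A, B, C, E
Pot 3: 310 chips, eligible: A, B, C
Pot 4: 38 chips, eligible: B, C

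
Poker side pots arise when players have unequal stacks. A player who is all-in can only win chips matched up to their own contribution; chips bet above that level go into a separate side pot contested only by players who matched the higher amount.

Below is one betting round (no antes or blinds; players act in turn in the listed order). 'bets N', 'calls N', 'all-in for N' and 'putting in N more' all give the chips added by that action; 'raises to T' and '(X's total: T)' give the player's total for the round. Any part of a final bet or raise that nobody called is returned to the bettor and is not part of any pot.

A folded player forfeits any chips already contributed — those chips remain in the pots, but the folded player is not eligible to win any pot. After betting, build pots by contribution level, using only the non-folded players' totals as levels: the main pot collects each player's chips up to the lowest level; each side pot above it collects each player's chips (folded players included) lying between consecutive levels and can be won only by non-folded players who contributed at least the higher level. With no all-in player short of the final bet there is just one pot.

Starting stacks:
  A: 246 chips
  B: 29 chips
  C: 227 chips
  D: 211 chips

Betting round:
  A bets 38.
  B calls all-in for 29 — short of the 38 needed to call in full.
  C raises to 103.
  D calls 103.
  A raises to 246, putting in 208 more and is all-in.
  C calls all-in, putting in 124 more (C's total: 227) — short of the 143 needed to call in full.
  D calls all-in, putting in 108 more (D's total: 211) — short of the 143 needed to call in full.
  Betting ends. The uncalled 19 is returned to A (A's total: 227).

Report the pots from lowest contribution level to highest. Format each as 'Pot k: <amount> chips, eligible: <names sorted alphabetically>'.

Pot 1: 116 chips, eligible: A, B, C, D
Pot 2: 546 chips, eligible: A, C, D
Pot 3: 32 chips, eligible: A, C

Derivation:
Contributions (after 19 returned to A): A=227, B=29, C=227, D=211
Pot levels (distinct totals of non-folded players): 29, 211, 227
Layer 1-29: 29 each from A, B, C, D = 29*4 = 116 chips; eligible A, B, C, D
Layer 30-211: 182 each from A, C, D = 182*3 = 546 chips; eligible A, C, D
Layer 212-227: 16 each from A, C = 16*2 = 32 chips; eligible A, C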